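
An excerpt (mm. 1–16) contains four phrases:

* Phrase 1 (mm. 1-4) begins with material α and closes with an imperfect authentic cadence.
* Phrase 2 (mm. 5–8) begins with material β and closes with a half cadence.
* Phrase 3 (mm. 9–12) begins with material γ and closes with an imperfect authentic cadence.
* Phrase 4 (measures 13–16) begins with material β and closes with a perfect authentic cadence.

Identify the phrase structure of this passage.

Four phrases in two halves: the first half (mm. 1–8) ends with a half cadence, the second (mm. 9-16) with a perfect authentic cadence — a large antecedent–consequent pair, i.e. a double period.
Phrase 3 begins with different material from phrase 1, making it contrasting.

contrasting double period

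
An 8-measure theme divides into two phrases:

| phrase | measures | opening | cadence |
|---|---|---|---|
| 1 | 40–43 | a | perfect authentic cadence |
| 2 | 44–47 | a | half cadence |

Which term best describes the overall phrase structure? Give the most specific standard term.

phrase group

The second phrase closes with a half cadence, which is not stronger than the first phrase's perfect authentic cadence; without a weak→strong cadential pair there is no antecedent–consequent relationship, so this is a phrase group rather than a period.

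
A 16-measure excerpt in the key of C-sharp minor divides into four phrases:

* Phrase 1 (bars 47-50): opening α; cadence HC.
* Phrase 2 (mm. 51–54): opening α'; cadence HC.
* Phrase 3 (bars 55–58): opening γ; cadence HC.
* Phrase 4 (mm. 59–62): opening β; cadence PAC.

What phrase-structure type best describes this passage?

Four phrases in two halves: the first half (mm. 47–54) ends with a half cadence, the second (measures 55–62) with a perfect authentic cadence — a large antecedent–consequent pair, i.e. a double period.
Phrase 3 begins with different material from phrase 1, making it contrasting.

contrasting double period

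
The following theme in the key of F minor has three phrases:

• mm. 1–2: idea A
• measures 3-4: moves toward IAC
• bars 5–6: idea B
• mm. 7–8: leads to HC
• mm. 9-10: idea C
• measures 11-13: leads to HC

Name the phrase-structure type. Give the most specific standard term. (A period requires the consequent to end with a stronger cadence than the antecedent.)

phrase group

The final phrase closes with a half cadence, which is not stronger than the preceding half cadence; the 3 phrases lack an overall antecedent–consequent design and so form a phrase group.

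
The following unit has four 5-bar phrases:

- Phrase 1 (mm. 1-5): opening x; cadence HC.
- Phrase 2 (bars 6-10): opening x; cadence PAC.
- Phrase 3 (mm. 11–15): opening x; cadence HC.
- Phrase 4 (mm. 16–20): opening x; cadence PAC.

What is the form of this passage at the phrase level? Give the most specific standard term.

The cadence pattern HC–PAC–HC–PAC is weak–strong twice, and phrases 3–4 restate phrases 1–2: a period heard twice, not a double period (which would end weakly at phrase 2).

repeated period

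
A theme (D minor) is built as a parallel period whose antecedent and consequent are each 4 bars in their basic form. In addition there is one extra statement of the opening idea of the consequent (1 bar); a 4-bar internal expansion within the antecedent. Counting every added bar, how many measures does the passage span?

13 measures

Basic parallel period: 4 + 4 = 8 bars.
8 (basic form) + 1 (extra statement) + 4 (internal expansion) = 13.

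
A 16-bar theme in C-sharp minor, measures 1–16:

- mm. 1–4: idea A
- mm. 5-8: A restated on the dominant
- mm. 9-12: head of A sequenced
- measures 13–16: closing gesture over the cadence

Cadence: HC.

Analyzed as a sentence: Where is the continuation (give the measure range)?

After the presentation (mm. 1–8), the continuation covers the fragmentation through the cadence: mm. 9–16.

measures 9–16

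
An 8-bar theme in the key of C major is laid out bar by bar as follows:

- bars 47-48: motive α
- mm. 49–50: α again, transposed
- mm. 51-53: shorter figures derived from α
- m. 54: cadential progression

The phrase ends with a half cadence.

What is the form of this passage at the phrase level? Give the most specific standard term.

Basic idea (mm. 47-48) + its repetition (bars 49-50) form the presentation; fragmentation and cadence (mm. 51–54) form the continuation — the 8-bar whole is a sentence.

sentence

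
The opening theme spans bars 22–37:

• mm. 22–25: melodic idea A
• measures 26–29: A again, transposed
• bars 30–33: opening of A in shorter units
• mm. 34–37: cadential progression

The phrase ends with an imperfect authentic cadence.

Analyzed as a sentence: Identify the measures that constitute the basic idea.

The presentation of a sentence is the basic idea (mm. 22–25) plus its repetition (mm. 26–29); the basic idea is therefore measures 22-25.

measures 22–25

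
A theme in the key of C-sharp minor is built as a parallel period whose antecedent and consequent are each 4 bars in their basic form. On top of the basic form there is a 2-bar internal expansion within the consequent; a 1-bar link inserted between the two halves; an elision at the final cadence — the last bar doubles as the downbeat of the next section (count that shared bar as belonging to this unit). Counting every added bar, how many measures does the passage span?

11 measures

Basic parallel period: 4 + 4 = 8 bars.
8 (basic form) + 2 (internal expansion) + 1 (link) = 11.
The elision shares a bar with the next section but does not change this unit's count.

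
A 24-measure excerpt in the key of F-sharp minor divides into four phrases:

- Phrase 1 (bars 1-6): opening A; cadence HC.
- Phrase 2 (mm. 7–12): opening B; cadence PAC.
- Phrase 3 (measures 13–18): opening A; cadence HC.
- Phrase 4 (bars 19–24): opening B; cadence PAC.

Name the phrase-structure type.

The cadence pattern HC–PAC–HC–PAC is weak–strong twice, and phrases 3–4 restate phrases 1–2: a period heard twice, not a double period (which would end weakly at phrase 2).

repeated period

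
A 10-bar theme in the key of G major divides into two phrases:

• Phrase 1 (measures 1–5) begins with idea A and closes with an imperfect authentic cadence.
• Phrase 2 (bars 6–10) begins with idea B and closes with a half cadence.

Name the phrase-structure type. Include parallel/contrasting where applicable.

phrase group

The second phrase closes with a half cadence, which is not stronger than the first phrase's imperfect authentic cadence; without a weak→strong cadential pair there is no antecedent–consequent relationship, so this is a phrase group rather than a period.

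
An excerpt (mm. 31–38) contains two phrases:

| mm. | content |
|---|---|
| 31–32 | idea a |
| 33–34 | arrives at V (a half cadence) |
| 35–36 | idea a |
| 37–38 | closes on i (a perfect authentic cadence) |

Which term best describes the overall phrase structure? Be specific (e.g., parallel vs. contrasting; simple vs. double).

Phrase 1 ends with a half cadence (weaker) and phrase 2 with a perfect authentic cadence (stronger): antecedent + consequent = a period.
The two phrases open with the same material (a / a), so the period is parallel.

parallel period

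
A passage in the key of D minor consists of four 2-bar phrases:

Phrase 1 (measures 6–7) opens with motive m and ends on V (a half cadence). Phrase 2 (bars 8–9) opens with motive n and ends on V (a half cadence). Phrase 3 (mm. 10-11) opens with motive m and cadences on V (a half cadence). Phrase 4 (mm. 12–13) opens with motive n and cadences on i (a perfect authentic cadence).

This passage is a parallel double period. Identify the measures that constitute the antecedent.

In a double period the four phrases pair into a large antecedent (phrases 1–2, ending half cadence) and a large consequent (phrases 3–4, ending perfect authentic cadence). The antecedent spans measures 6–9.

measures 6–9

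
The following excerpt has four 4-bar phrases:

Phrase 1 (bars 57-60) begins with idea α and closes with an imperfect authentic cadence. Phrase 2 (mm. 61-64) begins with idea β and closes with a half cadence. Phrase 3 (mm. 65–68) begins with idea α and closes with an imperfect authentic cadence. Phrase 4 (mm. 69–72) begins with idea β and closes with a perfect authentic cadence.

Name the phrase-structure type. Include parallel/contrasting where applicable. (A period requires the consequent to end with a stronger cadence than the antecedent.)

Four phrases in two halves: the first half (measures 57–64) ends with a half cadence, the second (bars 65–72) with a perfect authentic cadence — a large antecedent–consequent pair, i.e. a double period.
Phrase 3 begins with the same material as phrase 1, making it parallel.

parallel double period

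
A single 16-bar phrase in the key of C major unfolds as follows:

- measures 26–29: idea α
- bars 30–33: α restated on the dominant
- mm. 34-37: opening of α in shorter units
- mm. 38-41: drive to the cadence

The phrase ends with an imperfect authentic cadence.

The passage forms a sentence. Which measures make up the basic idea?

measures 26–29

The presentation of a sentence is the basic idea (measures 26–29) plus its repetition (measures 30–33); the basic idea is therefore bars 26–29.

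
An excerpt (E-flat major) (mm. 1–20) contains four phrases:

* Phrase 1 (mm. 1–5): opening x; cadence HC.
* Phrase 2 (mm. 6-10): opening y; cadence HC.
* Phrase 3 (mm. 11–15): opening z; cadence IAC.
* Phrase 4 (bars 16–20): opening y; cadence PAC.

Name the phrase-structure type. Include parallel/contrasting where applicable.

Four phrases in two halves: the first half (measures 1–10) ends with a half cadence, the second (bars 11-20) with a perfect authentic cadence — a large antecedent–consequent pair, i.e. a double period.
Phrase 3 begins with different material from phrase 1, making it contrasting.

contrasting double period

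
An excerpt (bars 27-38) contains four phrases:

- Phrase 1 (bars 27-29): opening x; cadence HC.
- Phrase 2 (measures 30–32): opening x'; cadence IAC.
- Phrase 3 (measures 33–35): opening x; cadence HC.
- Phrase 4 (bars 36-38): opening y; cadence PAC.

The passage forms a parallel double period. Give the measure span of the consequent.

In a double period the four phrases pair into a large antecedent (phrases 1–2, ending imperfect authentic cadence) and a large consequent (phrases 3–4, ending perfect authentic cadence). The consequent spans bars 33-38.

measures 33–38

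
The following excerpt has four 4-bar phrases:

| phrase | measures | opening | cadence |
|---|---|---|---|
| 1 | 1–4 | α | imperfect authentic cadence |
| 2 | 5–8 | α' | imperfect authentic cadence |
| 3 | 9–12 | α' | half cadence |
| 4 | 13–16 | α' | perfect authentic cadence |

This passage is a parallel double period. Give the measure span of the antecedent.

In a double period the four phrases pair into a large antecedent (phrases 1–2, ending imperfect authentic cadence) and a large consequent (phrases 3–4, ending perfect authentic cadence). The antecedent spans measures 1–8.

measures 1–8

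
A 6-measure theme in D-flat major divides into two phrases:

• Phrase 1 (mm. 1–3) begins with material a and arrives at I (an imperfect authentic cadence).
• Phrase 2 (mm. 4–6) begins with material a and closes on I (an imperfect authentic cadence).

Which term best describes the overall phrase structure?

Both phrases have the same opening (a) and the same cadence (imperfect authentic cadence): the second is a restatement, not a consequent, so this is a repeated phrase rather than a period.

repeated phrase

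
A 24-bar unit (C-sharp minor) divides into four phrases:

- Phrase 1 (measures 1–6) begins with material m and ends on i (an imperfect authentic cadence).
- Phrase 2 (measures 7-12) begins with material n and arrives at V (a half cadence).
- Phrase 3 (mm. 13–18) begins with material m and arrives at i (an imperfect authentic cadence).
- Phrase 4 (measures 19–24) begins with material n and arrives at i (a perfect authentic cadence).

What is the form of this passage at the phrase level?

Four phrases in two halves: the first half (mm. 1–12) ends with a half cadence, the second (bars 13–24) with a perfect authentic cadence — a large antecedent–consequent pair, i.e. a double period.
Phrase 3 begins with the same material as phrase 1, making it parallel.

parallel double period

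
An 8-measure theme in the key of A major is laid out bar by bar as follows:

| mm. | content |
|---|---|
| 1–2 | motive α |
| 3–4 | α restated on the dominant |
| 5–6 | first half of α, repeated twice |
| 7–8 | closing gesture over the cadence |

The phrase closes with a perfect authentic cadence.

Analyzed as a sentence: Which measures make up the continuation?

measures 5–8

After the presentation (bars 1–4), the continuation covers the fragmentation through the cadence: bars 5-8.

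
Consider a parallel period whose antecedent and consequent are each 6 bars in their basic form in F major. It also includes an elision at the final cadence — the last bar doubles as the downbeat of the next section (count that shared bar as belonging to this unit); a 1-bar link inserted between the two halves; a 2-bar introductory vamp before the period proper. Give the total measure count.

Basic parallel period: 6 + 6 = 12 bars.
12 (basic form) + 1 (link) + 2 (introduction) = 15.
The elision shares a bar with the next section but does not change this unit's count.

15 measures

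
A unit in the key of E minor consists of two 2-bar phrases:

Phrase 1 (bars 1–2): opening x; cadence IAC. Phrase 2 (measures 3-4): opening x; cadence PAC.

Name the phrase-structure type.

Phrase 1 ends with an imperfect authentic cadence (weaker) and phrase 2 with a perfect authentic cadence (stronger): antecedent + consequent = a period.
The two phrases open with the same material (x / x), so the period is parallel.

parallel period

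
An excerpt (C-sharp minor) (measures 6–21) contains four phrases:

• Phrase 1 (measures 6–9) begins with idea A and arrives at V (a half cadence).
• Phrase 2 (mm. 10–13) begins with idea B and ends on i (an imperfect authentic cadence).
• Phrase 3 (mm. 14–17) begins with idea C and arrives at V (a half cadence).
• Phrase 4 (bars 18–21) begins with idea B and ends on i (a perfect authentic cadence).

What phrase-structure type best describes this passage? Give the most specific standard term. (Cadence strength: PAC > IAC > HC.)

Four phrases in two halves: the first half (mm. 6–13) ends with an imperfect authentic cadence, the second (measures 14–21) with a perfect authentic cadence — a large antecedent–consequent pair, i.e. a double period.
Phrase 3 begins with different material from phrase 1, making it contrasting.

contrasting double period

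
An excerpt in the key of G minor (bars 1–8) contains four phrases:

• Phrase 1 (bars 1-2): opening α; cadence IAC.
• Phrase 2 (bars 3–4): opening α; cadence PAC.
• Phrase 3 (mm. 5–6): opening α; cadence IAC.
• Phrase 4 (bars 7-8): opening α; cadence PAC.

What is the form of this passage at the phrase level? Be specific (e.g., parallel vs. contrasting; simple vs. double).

repeated period

The cadence pattern IAC–PAC–IAC–PAC is weak–strong twice, and phrases 3–4 restate phrases 1–2: a period heard twice, not a double period (which would end weakly at phrase 2).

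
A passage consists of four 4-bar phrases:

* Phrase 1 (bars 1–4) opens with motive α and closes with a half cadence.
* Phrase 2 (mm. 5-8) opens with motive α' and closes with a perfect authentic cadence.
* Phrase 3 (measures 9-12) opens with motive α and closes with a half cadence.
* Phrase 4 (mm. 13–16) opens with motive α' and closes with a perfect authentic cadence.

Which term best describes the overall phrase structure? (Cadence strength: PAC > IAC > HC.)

repeated period

The cadence pattern HC–PAC–HC–PAC is weak–strong twice, and phrases 3–4 restate phrases 1–2: a period heard twice, not a double period (which would end weakly at phrase 2).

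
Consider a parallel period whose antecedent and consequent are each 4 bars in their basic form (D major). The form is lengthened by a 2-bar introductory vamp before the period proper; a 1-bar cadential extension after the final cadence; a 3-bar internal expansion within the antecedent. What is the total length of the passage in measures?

14 measures

Basic parallel period: 4 + 4 = 8 bars.
8 (basic form) + 2 (introduction) + 1 (cadential extension) + 3 (internal expansion) = 14.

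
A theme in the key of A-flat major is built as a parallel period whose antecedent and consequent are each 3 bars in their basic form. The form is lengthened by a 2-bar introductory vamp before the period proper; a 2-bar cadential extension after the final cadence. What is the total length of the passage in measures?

Basic parallel period: 3 + 3 = 6 bars.
6 (basic form) + 2 (introduction) + 2 (cadential extension) = 10.

10 measures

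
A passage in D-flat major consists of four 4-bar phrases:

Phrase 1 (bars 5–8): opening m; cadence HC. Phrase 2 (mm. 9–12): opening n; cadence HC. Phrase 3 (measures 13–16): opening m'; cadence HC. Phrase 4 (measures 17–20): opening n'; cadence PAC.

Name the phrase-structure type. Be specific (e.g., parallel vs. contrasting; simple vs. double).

Four phrases in two halves: the first half (mm. 5-12) ends with a half cadence, the second (measures 13–20) with a perfect authentic cadence — a large antecedent–consequent pair, i.e. a double period.
Phrase 3 begins with the same material as phrase 1, making it parallel.

parallel double period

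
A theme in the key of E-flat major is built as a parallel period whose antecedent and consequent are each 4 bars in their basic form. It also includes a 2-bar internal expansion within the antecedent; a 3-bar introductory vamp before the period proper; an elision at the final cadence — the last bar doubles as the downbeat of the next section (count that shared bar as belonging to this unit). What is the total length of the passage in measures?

Basic parallel period: 4 + 4 = 8 bars.
8 (basic form) + 2 (internal expansion) + 3 (introduction) = 13.
The elision shares a bar with the next section but does not change this unit's count.

13 measures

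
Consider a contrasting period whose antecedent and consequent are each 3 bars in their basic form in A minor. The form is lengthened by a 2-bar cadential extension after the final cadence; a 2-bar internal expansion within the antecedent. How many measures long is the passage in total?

Basic contrasting period: 3 + 3 = 6 bars.
6 (basic form) + 2 (cadential extension) + 2 (internal expansion) = 10.

10 measures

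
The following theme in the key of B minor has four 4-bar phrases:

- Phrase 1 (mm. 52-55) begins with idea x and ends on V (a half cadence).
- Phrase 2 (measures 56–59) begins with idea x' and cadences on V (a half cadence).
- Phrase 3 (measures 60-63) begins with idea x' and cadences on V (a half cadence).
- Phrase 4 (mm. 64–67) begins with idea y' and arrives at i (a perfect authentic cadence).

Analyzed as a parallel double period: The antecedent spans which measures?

measures 52–59

In a double period the four phrases pair into a large antecedent (phrases 1–2, ending half cadence) and a large consequent (phrases 3–4, ending perfect authentic cadence). The antecedent spans bars 52–59.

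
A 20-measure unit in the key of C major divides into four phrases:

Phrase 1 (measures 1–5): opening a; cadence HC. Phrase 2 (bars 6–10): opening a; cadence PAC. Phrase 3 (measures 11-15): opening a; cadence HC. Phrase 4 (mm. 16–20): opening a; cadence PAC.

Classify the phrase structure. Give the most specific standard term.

The cadence pattern HC–PAC–HC–PAC is weak–strong twice, and phrases 3–4 restate phrases 1–2: a period heard twice, not a double period (which would end weakly at phrase 2).

repeated period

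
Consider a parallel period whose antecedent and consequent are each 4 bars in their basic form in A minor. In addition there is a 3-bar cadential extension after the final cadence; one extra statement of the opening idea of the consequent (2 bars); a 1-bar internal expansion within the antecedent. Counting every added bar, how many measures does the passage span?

14 measures

Basic parallel period: 4 + 4 = 8 bars.
8 (basic form) + 3 (cadential extension) + 2 (extra statement) + 1 (internal expansion) = 14.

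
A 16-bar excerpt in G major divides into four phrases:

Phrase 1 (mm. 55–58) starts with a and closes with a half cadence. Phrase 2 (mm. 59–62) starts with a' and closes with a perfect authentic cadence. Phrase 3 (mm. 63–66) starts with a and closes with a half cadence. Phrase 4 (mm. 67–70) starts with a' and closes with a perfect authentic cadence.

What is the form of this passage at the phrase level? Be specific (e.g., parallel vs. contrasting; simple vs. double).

repeated period

The cadence pattern HC–PAC–HC–PAC is weak–strong twice, and phrases 3–4 restate phrases 1–2: a period heard twice, not a double period (which would end weakly at phrase 2).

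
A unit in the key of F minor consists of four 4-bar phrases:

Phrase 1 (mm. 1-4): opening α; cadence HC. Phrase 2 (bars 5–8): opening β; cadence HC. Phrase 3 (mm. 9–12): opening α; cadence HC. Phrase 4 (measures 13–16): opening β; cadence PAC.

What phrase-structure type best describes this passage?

Four phrases in two halves: the first half (bars 1–8) ends with a half cadence, the second (mm. 9–16) with a perfect authentic cadence — a large antecedent–consequent pair, i.e. a double period.
Phrase 3 begins with the same material as phrase 1, making it parallel.

parallel double period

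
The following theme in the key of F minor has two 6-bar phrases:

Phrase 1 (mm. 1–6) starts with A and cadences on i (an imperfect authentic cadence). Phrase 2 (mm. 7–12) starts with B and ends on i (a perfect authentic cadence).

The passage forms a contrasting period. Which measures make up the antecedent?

The phrase ending with the weaker cadence (imperfect authentic cadence) is the antecedent; the one ending more conclusively (perfect authentic cadence) is the consequent. The antecedent is measures 1–6.

measures 1–6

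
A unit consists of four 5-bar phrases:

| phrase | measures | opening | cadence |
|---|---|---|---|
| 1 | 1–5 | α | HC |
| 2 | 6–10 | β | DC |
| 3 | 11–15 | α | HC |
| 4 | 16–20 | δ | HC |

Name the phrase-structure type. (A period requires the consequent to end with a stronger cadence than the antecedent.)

phrase group

Phrase 4 ends with a half cadence, no stronger than phrase 2's deceptive cadence, so the four phrases do not form a double period; nor do phrases 3–4 duplicate 1–2, so it is not a repeated period. With no phrase reaching a conclusive cadence, the passage is a phrase group.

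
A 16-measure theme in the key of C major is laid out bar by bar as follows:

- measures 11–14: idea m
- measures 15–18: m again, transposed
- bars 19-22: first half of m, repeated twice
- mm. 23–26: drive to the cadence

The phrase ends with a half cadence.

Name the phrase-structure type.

Basic idea (mm. 11–14) + its repetition (measures 15–18) form the presentation; fragmentation and cadence (bars 19–26) form the continuation — the 16-bar whole is a sentence.

sentence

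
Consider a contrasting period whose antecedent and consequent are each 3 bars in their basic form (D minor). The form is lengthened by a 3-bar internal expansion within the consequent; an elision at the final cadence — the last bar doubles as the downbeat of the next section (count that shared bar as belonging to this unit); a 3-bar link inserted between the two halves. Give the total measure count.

12 measures

Basic contrasting period: 3 + 3 = 6 bars.
6 (basic form) + 3 (internal expansion) + 3 (link) = 12.
The elision shares a bar with the next section but does not change this unit's count.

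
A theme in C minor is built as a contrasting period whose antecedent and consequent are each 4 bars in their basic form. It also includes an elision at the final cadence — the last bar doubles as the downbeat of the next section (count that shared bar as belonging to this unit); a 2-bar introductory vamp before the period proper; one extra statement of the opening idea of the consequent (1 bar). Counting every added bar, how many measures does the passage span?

11 measures

Basic contrasting period: 4 + 4 = 8 bars.
8 (basic form) + 2 (introduction) + 1 (extra statement) = 11.
The elision shares a bar with the next section but does not change this unit's count.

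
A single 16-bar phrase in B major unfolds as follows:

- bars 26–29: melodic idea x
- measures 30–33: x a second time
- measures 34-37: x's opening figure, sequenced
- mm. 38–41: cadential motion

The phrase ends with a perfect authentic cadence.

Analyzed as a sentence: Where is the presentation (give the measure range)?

measures 26–33

The presentation of a sentence is the basic idea (measures 26–29) plus its repetition (mm. 30–33); the presentation is therefore measures 26–33.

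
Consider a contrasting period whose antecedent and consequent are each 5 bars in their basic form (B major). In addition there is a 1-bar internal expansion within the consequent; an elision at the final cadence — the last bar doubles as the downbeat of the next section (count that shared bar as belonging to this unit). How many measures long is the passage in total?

11 measures

Basic contrasting period: 5 + 5 = 10 bars.
10 (basic form) + 1 (internal expansion) = 11.
The elision shares a bar with the next section but does not change this unit's count.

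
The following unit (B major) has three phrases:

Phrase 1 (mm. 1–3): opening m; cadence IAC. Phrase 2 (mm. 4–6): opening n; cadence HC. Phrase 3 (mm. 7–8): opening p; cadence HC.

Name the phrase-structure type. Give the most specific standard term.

The final phrase closes with a half cadence, which is not stronger than the preceding half cadence; the 3 phrases lack an overall antecedent–consequent design and so form a phrase group.

phrase group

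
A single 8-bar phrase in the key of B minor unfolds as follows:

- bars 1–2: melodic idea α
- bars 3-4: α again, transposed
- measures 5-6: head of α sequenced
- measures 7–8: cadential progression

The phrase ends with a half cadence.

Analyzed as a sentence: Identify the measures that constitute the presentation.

The presentation of a sentence is the basic idea (mm. 1–2) plus its repetition (bars 3–4); the presentation is therefore bars 1-4.

measures 1–4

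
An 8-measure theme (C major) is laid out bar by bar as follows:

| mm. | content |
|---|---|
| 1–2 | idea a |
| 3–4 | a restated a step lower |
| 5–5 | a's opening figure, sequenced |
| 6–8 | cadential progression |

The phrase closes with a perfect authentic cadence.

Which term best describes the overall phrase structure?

sentence

Basic idea (mm. 1–2) + its repetition (measures 3-4) form the presentation; fragmentation and cadence (mm. 5–8) form the continuation — the 8-bar whole is a sentence.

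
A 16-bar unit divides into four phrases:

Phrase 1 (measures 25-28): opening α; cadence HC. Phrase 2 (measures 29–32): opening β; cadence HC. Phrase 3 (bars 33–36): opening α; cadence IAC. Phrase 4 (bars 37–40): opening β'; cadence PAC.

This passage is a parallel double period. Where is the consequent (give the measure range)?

measures 33–40

In a double period the four phrases pair into a large antecedent (phrases 1–2, ending half cadence) and a large consequent (phrases 3–4, ending perfect authentic cadence). The consequent spans mm. 33–40.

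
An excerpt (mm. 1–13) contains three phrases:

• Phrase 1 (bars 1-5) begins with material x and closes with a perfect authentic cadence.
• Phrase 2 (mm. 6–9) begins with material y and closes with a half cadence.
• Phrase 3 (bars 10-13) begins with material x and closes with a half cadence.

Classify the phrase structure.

phrase group

The final phrase closes with a half cadence, which is not stronger than the preceding half cadence; the 3 phrases lack an overall antecedent–consequent design and so form a phrase group.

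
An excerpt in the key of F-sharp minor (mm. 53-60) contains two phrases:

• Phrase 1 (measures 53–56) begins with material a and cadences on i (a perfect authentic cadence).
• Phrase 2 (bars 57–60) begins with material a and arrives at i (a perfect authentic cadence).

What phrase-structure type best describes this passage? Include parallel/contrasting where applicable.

Both phrases have the same opening (a) and the same cadence (perfect authentic cadence): the second is a restatement, not a consequent, so this is a repeated phrase rather than a period.

repeated phrase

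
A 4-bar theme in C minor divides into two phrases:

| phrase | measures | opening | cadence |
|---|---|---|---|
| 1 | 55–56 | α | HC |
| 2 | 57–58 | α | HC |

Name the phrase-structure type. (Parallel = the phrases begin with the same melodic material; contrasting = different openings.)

Both phrases have the same opening (α) and the same cadence (half cadence): the second is a restatement, not a consequent, so this is a repeated phrase rather than a period.

repeated phrase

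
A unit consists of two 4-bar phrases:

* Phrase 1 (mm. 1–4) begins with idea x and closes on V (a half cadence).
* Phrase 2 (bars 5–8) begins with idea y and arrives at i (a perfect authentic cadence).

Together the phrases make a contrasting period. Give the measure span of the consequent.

measures 5–8

The phrase ending with the weaker cadence (half cadence) is the antecedent; the one ending more conclusively (perfect authentic cadence) is the consequent. The consequent is measures 5–8.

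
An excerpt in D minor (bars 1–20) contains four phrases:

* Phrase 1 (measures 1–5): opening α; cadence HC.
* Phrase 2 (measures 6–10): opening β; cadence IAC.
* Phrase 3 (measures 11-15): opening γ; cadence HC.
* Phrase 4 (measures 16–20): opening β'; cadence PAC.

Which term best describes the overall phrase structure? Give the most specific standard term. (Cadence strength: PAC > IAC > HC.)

Four phrases in two halves: the first half (mm. 1-10) ends with an imperfect authentic cadence, the second (bars 11-20) with a perfect authentic cadence — a large antecedent–consequent pair, i.e. a double period.
Phrase 3 begins with different material from phrase 1, making it contrasting.

contrasting double period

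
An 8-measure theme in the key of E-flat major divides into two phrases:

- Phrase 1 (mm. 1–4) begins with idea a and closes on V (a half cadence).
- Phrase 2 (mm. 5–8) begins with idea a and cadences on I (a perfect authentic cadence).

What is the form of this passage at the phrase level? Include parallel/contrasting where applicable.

Phrase 1 ends with a half cadence (weaker) and phrase 2 with a perfect authentic cadence (stronger): antecedent + consequent = a period.
The two phrases open with the same material (a / a), so the period is parallel.

parallel period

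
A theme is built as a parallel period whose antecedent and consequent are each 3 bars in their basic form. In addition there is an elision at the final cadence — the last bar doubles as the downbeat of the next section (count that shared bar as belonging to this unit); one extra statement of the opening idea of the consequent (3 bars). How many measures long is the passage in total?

Basic parallel period: 3 + 3 = 6 bars.
6 (basic form) + 3 (extra statement) = 9.
The elision shares a bar with the next section but does not change this unit's count.

9 measures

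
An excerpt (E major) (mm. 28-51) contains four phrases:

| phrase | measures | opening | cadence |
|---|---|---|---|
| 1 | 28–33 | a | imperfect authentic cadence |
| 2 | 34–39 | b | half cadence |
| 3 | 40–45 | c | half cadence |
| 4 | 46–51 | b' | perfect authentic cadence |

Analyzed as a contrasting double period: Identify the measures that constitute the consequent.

measures 40–51

In a double period the four phrases pair into a large antecedent (phrases 1–2, ending half cadence) and a large consequent (phrases 3–4, ending perfect authentic cadence). The consequent spans measures 40-51.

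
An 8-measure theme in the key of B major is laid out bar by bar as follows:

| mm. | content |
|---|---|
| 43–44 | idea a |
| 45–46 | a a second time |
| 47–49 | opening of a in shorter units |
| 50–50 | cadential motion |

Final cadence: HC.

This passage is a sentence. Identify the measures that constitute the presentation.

measures 43–46

The presentation of a sentence is the basic idea (bars 43–44) plus its repetition (measures 45-46); the presentation is therefore measures 43–46.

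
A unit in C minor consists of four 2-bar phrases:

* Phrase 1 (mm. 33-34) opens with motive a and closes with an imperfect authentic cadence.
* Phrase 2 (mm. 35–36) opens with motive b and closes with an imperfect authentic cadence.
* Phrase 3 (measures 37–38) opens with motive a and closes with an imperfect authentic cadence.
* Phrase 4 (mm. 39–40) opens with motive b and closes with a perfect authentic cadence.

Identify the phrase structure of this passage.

parallel double period

Four phrases in two halves: the first half (mm. 33-36) ends with an imperfect authentic cadence, the second (bars 37-40) with a perfect authentic cadence — a large antecedent–consequent pair, i.e. a double period.
Phrase 3 begins with the same material as phrase 1, making it parallel.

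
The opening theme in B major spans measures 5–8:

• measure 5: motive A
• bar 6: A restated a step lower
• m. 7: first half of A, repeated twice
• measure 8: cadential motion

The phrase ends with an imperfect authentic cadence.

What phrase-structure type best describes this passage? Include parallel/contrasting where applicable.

Basic idea (bar 5) + its repetition (m. 6) form the presentation; fragmentation and cadence (mm. 7-8) form the continuation — the 4-bar whole is a sentence.

sentence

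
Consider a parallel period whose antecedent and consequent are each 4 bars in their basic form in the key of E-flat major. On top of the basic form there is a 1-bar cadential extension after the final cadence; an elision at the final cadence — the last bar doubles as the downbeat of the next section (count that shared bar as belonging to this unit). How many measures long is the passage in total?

Basic parallel period: 4 + 4 = 8 bars.
8 (basic form) + 1 (cadential extension) = 9.
The elision shares a bar with the next section but does not change this unit's count.

9 measures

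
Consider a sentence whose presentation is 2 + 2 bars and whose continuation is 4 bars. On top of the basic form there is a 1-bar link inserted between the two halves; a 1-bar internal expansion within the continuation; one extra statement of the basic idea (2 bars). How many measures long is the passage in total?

Basic sentence: 2 + 2 + 4 = 8 bars.
8 (basic form) + 1 (link) + 1 (internal expansion) + 2 (extra statement) = 12.

12 measures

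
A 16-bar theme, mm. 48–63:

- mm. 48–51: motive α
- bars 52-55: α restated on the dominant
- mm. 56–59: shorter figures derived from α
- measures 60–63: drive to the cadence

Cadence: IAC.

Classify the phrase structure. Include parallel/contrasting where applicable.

sentence

Basic idea (bars 48-51) + its repetition (measures 52–55) form the presentation; fragmentation and cadence (measures 56–63) form the continuation — the 16-bar whole is a sentence.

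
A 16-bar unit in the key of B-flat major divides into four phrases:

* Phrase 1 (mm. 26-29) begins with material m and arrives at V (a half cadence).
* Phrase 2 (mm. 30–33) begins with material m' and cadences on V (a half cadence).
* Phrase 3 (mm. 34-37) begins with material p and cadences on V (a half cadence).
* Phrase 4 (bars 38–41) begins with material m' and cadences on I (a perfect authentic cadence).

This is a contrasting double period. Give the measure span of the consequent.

measures 34–41

In a double period the first pair of phrases (ending half cadence) is the large antecedent and the second pair (ending perfect authentic cadence) is the large consequent; the consequent is measures 34–41.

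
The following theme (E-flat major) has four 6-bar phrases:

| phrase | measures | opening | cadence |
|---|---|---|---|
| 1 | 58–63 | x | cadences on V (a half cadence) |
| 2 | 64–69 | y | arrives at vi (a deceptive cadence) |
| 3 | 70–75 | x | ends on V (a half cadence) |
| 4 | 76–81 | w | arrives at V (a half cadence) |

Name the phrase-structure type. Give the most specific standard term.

phrase group

Phrase 4 ends with a half cadence, no stronger than phrase 2's deceptive cadence, so the four phrases do not form a double period; nor do phrases 3–4 duplicate 1–2, so it is not a repeated period. With no phrase reaching a conclusive cadence, the passage is a phrase group.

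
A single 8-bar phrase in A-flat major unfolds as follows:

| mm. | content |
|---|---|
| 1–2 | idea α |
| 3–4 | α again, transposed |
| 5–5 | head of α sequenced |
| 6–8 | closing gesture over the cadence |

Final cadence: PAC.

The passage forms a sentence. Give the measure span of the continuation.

measures 5–8

After the presentation (mm. 1–4), the continuation covers the fragmentation through the cadence: mm. 5–8.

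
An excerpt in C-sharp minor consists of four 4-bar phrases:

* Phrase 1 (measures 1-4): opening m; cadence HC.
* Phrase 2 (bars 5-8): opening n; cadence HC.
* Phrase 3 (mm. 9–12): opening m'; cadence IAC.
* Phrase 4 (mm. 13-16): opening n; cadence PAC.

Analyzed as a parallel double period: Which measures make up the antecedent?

In a double period the four phrases pair into a large antecedent (phrases 1–2, ending half cadence) and a large consequent (phrases 3–4, ending perfect authentic cadence). The antecedent spans mm. 1–8.

measures 1–8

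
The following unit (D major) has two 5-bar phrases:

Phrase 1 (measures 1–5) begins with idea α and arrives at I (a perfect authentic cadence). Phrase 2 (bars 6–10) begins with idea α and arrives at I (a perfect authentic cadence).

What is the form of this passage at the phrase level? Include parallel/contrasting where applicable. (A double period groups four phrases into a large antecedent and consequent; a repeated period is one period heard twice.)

repeated phrase

Both phrases have the same opening (α) and the same cadence (perfect authentic cadence): the second is a restatement, not a consequent, so this is a repeated phrase rather than a period.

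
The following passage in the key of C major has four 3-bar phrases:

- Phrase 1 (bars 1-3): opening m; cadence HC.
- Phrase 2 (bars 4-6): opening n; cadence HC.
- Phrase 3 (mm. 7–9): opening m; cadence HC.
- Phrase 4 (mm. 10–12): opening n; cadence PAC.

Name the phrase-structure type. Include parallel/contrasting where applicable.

parallel double period

Four phrases in two halves: the first half (bars 1–6) ends with a half cadence, the second (bars 7-12) with a perfect authentic cadence — a large antecedent–consequent pair, i.e. a double period.
Phrase 3 begins with the same material as phrase 1, making it parallel.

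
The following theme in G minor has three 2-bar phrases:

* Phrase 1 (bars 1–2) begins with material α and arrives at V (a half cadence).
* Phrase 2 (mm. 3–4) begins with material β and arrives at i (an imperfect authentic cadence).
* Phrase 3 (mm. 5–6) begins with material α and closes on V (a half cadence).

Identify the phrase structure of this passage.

The final phrase closes with a half cadence, which is not stronger than the preceding imperfect authentic cadence; the 3 phrases lack an overall antecedent–consequent design and so form a phrase group.

phrase group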